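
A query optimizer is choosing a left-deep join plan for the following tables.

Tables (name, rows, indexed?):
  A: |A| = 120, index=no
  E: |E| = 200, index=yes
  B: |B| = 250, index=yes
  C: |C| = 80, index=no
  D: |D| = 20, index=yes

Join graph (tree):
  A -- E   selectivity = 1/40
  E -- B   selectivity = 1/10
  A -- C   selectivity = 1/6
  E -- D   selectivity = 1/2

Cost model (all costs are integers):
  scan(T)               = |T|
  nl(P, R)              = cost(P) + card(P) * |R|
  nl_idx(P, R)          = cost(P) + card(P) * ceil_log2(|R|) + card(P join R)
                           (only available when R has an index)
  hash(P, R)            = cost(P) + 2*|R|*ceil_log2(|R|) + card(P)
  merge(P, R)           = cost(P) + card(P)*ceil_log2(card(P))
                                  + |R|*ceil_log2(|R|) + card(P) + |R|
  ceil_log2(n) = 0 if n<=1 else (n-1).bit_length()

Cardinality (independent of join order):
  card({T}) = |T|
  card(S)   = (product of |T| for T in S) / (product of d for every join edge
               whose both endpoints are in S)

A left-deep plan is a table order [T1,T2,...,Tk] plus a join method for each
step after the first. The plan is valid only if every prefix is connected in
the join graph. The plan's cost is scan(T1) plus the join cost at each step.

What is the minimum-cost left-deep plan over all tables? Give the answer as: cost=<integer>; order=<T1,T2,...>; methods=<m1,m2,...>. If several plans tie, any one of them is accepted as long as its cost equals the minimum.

Selinger DP (subsets sized 1..n):
  {A}: scan cost=120, card=120
  {E}: scan cost=200, card=200
  {B}: scan cost=250, card=250
  {C}: scan cost=80, card=80
  {D}: scan cost=20, card=20
  {AE}: card=600; try (E,nl_idx)→1680, (A,hash)→2080, (E,merge)→2880, (A,merge)→2960, (E,hash)→3440, (E,nl)→24120 …(+1); best=1680 via (E,nl_idx)
  {AC}: card=1600; try (C,hash)→1360, (A,merge)→1680, (C,merge)→1720, (A,hash)→1840, (A,nl)→9680, (C,nl)→9720; best=1360 via (C,hash)
  {BE}: card=5000; try (E,hash)→3700, (B,merge)→4250, (E,merge)→4300, (B,hash)→4400, (B,nl_idx)→6800, (E,nl_idx)→7250 …(+2); best=3700 via (E,hash)
  {DE}: card=2000; try (D,hash)→600, (E,merge)→1940, (D,merge)→2120, (E,nl_idx)→2180, (D,nl_idx)→3200, (E,hash)→3240 …(+2); best=600 via (D,hash)
  {ABE}: card=15000; try (B,hash)→6280, (A,hash)→10380, (B,merge)→10530, (B,nl_idx)→21480, (A,merge)→74660, (B,nl)→151680 …(+1); best=6280 via (B,hash)
  {ACE}: card=8000; try (C,hash)→3400, (E,hash)→6160, (C,merge)→8920, (E,nl_idx)→22160, (E,merge)→22360, (C,nl)→49680 …(+1); best=3400 via (C,hash)
  {ADE}: card=6000; try (D,hash)→2480, (A,hash)→4280, (D,merge)→8400, (D,nl_idx)→10680, (D,nl)→13680, (A,merge)→25560 …(+1); best=2480 via (D,hash)
  {BDE}: card=50000; try (B,hash)→6600, (D,hash)→8900, (B,merge)→26850, (B,nl_idx)→66600, (D,merge)→73820, (D,nl_idx)→78700 …(+2); best=6600 via (B,hash)
  {ABCE}: card=200000; try (B,hash)→15400, (C,hash)→22400, (B,merge)→117650, (C,merge)→231920, (B,nl_idx)→267400, (C,nl)→1206280 …(+1); best=15400 via (B,hash)
  {ABDE}: card=150000; try (B,hash)→12480, (D,hash)→21480, (A,hash)→58280, (B,merge)→88730, (B,nl_idx)→200480, (D,nl_idx)→231280 …(+5); best=12480 via (B,hash)
  {ACDE}: card=80000; try (C,hash)→9600, (D,hash)→11600, (C,merge)→87120, (D,merge)→115520, (D,nl_idx)→123400, (D,nl)→163400 …(+1); best=9600 via (C,hash)
  {ABCDE}: card=2000000; try (B,hash)→93600, (C,hash)→163600, (D,hash)→215600, (B,merge)→1451850, (B,nl_idx)→2649600, (C,merge)→2863120 …(+5); best=93600 via (B,hash)

cost=93600; order=A,E,D,C,B; methods=nl_idx,hash,hash,hash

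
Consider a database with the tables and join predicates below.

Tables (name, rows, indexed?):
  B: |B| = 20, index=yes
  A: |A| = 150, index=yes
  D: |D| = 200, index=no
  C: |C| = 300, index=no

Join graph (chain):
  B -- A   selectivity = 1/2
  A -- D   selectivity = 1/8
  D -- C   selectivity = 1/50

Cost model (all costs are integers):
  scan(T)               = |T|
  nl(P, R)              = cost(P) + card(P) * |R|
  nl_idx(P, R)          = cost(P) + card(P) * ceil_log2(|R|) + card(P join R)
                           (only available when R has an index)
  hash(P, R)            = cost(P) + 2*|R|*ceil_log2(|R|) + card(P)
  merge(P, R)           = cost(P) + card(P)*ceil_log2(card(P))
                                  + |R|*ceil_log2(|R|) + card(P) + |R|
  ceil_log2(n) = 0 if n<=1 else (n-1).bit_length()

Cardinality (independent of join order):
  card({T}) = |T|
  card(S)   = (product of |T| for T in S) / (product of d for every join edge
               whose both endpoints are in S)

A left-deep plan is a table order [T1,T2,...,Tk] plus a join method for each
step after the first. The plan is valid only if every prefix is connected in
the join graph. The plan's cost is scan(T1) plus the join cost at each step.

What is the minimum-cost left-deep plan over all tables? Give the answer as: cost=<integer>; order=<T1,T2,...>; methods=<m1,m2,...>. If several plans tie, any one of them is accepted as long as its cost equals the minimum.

Selinger DP (subsets sized 1..n):
  {B}: scan cost=20, card=20
  {A}: scan cost=150, card=150
  {D}: scan cost=200, card=200
  {C}: scan cost=300, card=300
  {AB}: card=1500; try (B,hash)→500, (A,merge)→1490, (B,merge)→1620, (A,nl_idx)→1680, (B,nl_idx)→2400, (A,hash)→2440 …(+2); best=500 via (B,hash)
  {AD}: card=3750; try (A,hash)→2800, (D,merge)→3300, (A,merge)→3350, (D,hash)→3500, (A,nl_idx)→5550, (D,nl)→30150 …(+1); best=2800 via (A,hash)
  {CD}: card=1200; try (D,hash)→3800, (C,merge)→5000, (D,merge)→5100, (C,hash)→5800, (C,nl)→60200, (D,nl)→60300; best=3800 via (D,hash)
  {ABD}: card=37500; try (D,hash)→5200, (B,hash)→6750, (D,merge)→20300, (B,merge)→51670, (B,nl_idx)→59050, (B,nl)→77800 …(+1); best=5200 via (D,hash)
  {ACD}: card=22500; try (A,hash)→7400, (C,hash)→11950, (A,merge)→19550, (A,nl_idx)→35900, (C,merge)→54550, (A,nl)→183800 …(+1); best=7400 via (A,hash)
  {ABCD}: card=225000; try (B,hash)→30100, (C,hash)→48100, (B,nl_idx)→344900, (B,merge)→367520, (B,nl)→457400, (C,merge)→645700 …(+1); best=30100 via (B,hash)

cost=30100; order=C,D,A,B; methods=hash,hash,hash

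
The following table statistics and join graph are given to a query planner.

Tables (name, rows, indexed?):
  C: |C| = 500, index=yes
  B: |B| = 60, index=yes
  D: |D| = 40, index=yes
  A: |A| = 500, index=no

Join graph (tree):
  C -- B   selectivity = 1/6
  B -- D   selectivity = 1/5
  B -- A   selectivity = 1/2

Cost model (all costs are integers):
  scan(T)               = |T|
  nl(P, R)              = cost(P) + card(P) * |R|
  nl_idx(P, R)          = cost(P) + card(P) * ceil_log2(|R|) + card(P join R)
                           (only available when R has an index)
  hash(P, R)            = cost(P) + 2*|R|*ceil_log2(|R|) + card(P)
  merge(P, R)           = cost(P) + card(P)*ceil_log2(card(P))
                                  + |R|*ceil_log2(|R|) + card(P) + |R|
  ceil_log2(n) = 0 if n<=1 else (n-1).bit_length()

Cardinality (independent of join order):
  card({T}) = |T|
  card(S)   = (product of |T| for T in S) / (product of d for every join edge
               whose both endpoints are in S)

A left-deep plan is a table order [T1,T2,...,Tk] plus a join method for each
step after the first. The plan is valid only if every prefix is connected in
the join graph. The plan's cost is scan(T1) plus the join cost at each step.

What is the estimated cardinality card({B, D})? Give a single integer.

480

Tables in S: B(60), D(40)
Edges inside S: B-D(d=5)
numerator = 60 * 40 = 2400
denominator = 5 = 5
card(S) = 2400 / 5 = 480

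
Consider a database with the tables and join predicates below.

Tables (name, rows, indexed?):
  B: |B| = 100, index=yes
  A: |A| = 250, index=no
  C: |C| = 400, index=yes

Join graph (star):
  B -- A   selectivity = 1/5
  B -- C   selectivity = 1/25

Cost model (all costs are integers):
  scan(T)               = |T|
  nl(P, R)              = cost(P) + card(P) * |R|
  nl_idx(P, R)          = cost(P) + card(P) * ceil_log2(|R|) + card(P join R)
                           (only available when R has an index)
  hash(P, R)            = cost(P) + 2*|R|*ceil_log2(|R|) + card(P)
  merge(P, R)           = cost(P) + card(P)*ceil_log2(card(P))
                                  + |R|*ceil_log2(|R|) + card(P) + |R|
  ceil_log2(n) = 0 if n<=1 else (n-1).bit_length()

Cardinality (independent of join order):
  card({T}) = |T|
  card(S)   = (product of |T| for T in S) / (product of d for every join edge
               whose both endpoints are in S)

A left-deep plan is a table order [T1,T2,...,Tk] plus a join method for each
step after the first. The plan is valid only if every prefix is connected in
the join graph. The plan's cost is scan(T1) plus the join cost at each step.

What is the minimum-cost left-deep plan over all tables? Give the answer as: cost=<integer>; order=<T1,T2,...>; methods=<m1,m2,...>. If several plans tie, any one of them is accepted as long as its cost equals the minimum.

cost=7800; order=C,B,A; methods=hash,hash

Selinger DP (subsets sized 1..n):
  {B}: scan cost=100, card=100
  {A}: scan cost=250, card=250
  {C}: scan cost=400, card=400
  {AB}: card=5000; try (B,hash)→1900, (A,merge)→3150, (B,merge)→3300, (A,hash)→4200, (B,nl_idx)→7000, (A,nl)→25100 …(+1); best=1900 via (B,hash)
  {BC}: card=1600; try (B,hash)→2200, (C,nl_idx)→2600, (B,nl_idx)→4800, (C,merge)→4900, (B,merge)→5200, (C,hash)→7400 …(+2); best=2200 via (B,hash)
  {ABC}: card=80000; try (A,hash)→7800, (C,hash)→14100, (A,merge)→23650, (C,merge)→75900, (C,nl_idx)→126900, (A,nl)→402200 …(+1); best=7800 via (A,hash)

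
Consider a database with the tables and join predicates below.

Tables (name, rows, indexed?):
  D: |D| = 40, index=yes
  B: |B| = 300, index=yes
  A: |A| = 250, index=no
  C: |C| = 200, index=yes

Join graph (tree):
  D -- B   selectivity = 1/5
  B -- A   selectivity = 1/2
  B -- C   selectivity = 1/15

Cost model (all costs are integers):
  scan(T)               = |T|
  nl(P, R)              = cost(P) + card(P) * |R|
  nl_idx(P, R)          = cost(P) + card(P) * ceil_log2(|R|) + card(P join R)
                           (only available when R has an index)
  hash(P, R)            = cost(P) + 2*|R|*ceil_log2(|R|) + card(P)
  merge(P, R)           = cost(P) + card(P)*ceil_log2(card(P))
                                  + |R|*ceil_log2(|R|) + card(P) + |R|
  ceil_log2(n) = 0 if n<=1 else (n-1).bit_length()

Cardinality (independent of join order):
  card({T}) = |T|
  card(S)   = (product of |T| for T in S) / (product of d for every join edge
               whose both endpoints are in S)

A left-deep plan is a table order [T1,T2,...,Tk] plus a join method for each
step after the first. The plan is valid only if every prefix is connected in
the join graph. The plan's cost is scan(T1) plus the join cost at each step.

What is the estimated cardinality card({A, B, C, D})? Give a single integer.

Tables in S: A(250), B(300), C(200), D(40)
Edges inside S: D-B(d=5), B-A(d=2), B-C(d=15)
numerator = 250 * 300 * 200 * 40 = 600000000
denominator = 5 * 2 * 15 = 150
card(S) = 600000000 / 150 = 4000000

4000000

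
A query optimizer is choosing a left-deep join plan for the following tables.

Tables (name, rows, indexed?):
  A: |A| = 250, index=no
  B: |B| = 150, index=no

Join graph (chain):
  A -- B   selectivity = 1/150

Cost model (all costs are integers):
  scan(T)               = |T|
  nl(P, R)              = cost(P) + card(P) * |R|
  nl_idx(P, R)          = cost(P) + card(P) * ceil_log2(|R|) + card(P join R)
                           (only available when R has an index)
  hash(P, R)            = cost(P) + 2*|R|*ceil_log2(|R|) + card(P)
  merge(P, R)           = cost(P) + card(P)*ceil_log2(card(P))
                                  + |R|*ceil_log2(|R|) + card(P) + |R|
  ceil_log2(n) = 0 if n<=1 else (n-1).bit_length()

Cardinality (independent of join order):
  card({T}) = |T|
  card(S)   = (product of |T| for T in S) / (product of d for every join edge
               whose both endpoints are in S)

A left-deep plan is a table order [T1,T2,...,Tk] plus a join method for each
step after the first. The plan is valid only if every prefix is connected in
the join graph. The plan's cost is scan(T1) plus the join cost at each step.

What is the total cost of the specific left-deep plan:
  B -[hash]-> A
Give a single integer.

4300

step 1: scan B: cost=150, card=150
step 2: join A via hash
    card(P join A) = 150*250/(150) = 250
    cost = 150 + 2*250*8 + 150 = 4300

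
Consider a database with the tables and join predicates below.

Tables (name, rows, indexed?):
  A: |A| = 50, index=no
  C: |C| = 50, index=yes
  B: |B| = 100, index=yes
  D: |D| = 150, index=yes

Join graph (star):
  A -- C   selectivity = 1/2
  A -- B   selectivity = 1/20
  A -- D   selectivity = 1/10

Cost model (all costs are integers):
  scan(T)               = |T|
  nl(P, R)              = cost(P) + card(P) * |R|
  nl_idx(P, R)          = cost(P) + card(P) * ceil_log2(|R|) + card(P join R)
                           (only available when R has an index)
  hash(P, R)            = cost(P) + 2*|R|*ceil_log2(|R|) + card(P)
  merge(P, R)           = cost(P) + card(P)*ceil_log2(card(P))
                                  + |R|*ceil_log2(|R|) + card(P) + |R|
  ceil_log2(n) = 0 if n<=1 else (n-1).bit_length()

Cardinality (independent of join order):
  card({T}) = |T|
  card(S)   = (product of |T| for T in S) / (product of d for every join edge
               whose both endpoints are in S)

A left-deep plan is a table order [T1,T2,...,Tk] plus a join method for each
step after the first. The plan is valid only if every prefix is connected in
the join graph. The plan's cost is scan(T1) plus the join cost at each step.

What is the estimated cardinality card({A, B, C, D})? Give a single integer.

Tables in S: A(50), B(100), C(50), D(150)
Edges inside S: A-C(d=2), A-B(d=20), A-D(d=10)
numerator = 50 * 100 * 50 * 150 = 37500000
denominator = 2 * 20 * 10 = 400
card(S) = 37500000 / 400 = 93750

93750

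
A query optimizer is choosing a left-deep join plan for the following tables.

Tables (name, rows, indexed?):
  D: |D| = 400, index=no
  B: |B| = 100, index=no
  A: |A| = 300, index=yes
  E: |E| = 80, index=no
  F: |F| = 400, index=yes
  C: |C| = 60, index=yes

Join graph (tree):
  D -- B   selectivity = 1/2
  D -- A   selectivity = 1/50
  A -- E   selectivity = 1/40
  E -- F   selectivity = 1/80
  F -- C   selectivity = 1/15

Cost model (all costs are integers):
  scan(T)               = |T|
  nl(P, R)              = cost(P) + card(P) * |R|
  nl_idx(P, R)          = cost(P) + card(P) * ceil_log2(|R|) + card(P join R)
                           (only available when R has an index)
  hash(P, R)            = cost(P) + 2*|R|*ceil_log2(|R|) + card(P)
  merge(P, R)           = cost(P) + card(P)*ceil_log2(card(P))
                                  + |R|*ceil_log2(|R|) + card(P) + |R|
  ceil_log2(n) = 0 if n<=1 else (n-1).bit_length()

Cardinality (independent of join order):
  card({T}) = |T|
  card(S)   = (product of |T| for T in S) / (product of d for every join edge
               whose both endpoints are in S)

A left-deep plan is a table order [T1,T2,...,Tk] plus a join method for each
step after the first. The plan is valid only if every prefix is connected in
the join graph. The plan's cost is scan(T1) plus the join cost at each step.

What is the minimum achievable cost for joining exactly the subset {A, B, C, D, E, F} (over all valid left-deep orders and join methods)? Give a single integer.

Selinger DP over subsets of {A,B,C,D,E,F}:
  {D}: scan cost=400, card=400
  {B}: scan cost=100, card=100
  {A}: scan cost=300, card=300
  {E}: scan cost=80, card=80
  {F}: scan cost=400, card=400
  {C}: scan cost=60, card=60
  {BD}: card=20000; try (B,hash)→2200, (D,merge)→4900, (B,merge)→5200, (D,hash)→7400, (D,nl)→40100, (B,nl)→40400; best=2200 via (B,hash)
  {AD}: card=2400; try (A,hash)→6200, (A,nl_idx)→6400, (D,merge)→7300, (A,merge)→7400, (D,hash)→7800, (D,nl)→120300 …(+1); best=6200 via (A,hash)
  {AE}: card=600; try (A,nl_idx)→1400, (E,hash)→1720, (A,merge)→3720, (E,merge)→3940, (A,hash)→5560, (A,nl)→24080 …(+1); best=1400 via (A,nl_idx)
  {EF}: card=400; try (F,nl_idx)→1200, (E,hash)→1920, (F,merge)→4720, (E,merge)→5040, (F,hash)→7360, (F,nl)→32080 …(+1); best=1200 via (F,nl_idx)
  {CF}: card=1600; try (C,hash)→1520, (F,nl_idx)→2200, (C,nl_idx)→4400, (F,merge)→4480, (C,merge)→4820, (F,hash)→7320 …(+2); best=1520 via (C,hash)
  {ABD}: card=120000; try (B,hash)→10000, (A,hash)→27600, (B,merge)→38200, (B,nl)→246200, (A,nl_idx)→302200, (A,merge)→325200 …(+1); best=10000 via (B,hash)
  {ADE}: card=4800; try (D,hash)→9200, (E,hash)→9720, (D,merge)→12000, (E,merge)→38040, (E,nl)→198200, (D,nl)→241400; best=9200 via (D,hash)
  {AEF}: card=3000; try (A,hash)→7000, (A,nl_idx)→7800, (A,merge)→8200, (F,hash)→9200, (F,nl_idx)→9800, (F,merge)→12000 …(+2); best=7000 via (A,hash)
  {CEF}: card=1600; try (C,hash)→2320, (E,hash)→4240, (C,nl_idx)→5200, (C,merge)→5620, (E,merge)→21360, (C,nl)→25200 …(+1); best=2320 via (C,hash)
  {ABDE}: card=240000; try (B,hash)→15400, (B,merge)→77200, (E,hash)→131120, (B,nl)→489200, (E,merge)→2170640, (E,nl)→9610000; best=15400 via (B,hash)
  {ADEF}: card=24000; try (D,hash)→17200, (F,hash)→21200, (D,merge)→50000, (F,nl_idx)→76400, (F,merge)→80400, (D,nl)→1207000 …(+1); best=17200 via (D,hash)
  {ACEF}: card=12000; try (A,hash)→9320, (C,hash)→10720, (A,merge)→24520, (A,nl_idx)→28720, (C,nl_idx)→37000, (C,merge)→46420 …(+2); best=9320 via (A,hash)
  {ABDEF}: card=1200000; try (B,hash)→42600, (F,hash)→262600, (B,merge)→402000, (B,nl)→2417200, (F,nl_idx)→3375400, (F,merge)→4579400 …(+1); best=42600 via (B,hash)
  {ACDEF}: card=96000; try (D,hash)→28520, (C,hash)→41920, (D,merge)→193320, (C,nl_idx)→257200, (C,merge)→401620, (C,nl)→1457200 …(+1); best=28520 via (D,hash)
  {ABCDEF}: card=4800000; try (B,hash)→125920, (C,hash)→1243320, (B,merge)→1757320, (B,nl)→9628520, (C,nl_idx)→12042600, (C,merge)→26443020 …(+1); best=125920 via (B,hash)

125920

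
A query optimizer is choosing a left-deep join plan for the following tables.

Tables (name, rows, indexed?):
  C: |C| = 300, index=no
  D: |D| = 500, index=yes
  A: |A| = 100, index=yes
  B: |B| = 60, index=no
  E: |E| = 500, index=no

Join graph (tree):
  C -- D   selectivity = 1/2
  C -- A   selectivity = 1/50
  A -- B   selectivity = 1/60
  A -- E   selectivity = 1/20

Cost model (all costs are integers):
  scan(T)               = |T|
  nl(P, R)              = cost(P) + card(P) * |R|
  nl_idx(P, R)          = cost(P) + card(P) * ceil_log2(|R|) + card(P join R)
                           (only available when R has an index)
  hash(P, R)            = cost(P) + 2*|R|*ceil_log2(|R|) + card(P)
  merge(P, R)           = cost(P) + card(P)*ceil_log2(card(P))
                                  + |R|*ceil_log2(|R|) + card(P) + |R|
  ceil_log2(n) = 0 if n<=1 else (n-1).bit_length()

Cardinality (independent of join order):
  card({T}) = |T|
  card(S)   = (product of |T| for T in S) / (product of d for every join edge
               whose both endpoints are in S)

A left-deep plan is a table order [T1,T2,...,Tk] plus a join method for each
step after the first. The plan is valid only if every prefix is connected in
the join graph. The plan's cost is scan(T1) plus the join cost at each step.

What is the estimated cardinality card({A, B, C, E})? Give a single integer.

15000

Tables in S: A(100), B(60), C(300), E(500)
Edges inside S: C-A(d=50), A-B(d=60), A-E(d=20)
numerator = 100 * 60 * 300 * 500 = 900000000
denominator = 50 * 60 * 20 = 60000
card(S) = 900000000 / 60000 = 15000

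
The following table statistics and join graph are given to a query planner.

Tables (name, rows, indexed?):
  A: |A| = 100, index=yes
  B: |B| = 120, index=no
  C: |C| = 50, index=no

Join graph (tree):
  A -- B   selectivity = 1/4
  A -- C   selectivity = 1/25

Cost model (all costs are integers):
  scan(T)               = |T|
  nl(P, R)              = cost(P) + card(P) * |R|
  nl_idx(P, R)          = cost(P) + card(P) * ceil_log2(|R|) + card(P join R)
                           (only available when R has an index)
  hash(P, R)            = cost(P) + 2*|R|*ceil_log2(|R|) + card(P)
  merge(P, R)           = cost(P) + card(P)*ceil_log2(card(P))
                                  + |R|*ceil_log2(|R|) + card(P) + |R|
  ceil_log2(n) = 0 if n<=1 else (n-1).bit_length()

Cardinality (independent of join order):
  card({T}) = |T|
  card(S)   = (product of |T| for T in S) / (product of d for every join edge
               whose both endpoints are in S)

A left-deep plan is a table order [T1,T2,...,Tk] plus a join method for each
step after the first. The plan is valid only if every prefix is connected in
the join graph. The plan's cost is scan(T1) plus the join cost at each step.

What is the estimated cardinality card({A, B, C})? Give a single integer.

6000

Tables in S: A(100), B(120), C(50)
Edges inside S: A-B(d=4), A-C(d=25)
numerator = 100 * 120 * 50 = 600000
denominator = 4 * 25 = 100
card(S) = 600000 / 100 = 6000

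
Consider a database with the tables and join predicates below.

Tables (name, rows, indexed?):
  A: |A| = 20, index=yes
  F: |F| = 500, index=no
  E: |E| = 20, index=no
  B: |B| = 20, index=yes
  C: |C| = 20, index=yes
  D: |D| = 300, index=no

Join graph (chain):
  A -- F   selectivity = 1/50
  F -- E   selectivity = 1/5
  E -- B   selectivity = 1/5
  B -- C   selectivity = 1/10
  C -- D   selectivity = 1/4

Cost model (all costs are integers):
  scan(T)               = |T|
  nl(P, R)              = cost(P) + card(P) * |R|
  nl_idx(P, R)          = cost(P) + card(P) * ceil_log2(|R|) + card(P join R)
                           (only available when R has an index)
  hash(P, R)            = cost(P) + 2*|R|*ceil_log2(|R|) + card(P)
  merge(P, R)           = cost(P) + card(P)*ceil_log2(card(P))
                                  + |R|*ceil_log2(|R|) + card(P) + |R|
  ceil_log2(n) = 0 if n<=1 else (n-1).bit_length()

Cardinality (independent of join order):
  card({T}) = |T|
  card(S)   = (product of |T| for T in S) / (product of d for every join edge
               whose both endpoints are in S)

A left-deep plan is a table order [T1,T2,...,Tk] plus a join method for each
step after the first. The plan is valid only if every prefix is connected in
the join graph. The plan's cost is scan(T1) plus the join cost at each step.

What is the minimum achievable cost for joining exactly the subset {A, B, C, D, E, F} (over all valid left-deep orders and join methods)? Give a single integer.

Selinger DP over subsets of {A,B,C,D,E,F}:
  {A}: scan cost=20, card=20
  {F}: scan cost=500, card=500
  {E}: scan cost=20, card=20
  {B}: scan cost=20, card=20
  {C}: scan cost=20, card=20
  {D}: scan cost=300, card=300
  {AF}: card=200; try (A,hash)→1200, (A,nl_idx)→3200, (F,merge)→5140, (A,merge)→5620, (F,hash)→9040, (F,nl)→10020 …(+1); best=1200 via (A,hash)
  {EF}: card=2000; try (E,hash)→1200, (F,merge)→5140, (E,merge)→5620, (F,hash)→9040, (F,nl)→10020, (E,nl)→10500; best=1200 via (E,hash)
  {BE}: card=80; try (B,nl_idx)→200, (E,hash)→240, (B,hash)→240, (E,merge)→260, (B,merge)→260, (E,nl)→420 …(+1); best=200 via (B,nl_idx)
  {BC}: card=40; try (C,nl_idx)→160, (B,nl_idx)→160, (C,hash)→240, (B,hash)→240, (C,merge)→260, (B,merge)→260 …(+2); best=160 via (C,nl_idx)
  {CD}: card=1500; try (C,hash)→800, (D,merge)→3140, (C,nl_idx)→3300, (C,merge)→3420, (D,hash)→5440, (D,nl)→6020 …(+1); best=800 via (C,hash)
  {AEF}: card=800; try (E,hash)→1600, (E,merge)→3120, (A,hash)→3400, (E,nl)→5200, (A,nl_idx)→12000, (A,merge)→25320 …(+1); best=1600 via (E,hash)
  {BEF}: card=8000; try (B,hash)→3400, (F,merge)→5840, (F,hash)→9280, (B,nl_idx)→19200, (B,merge)→25320, (F,nl)→40200 …(+1); best=3400 via (B,hash)
  {BCE}: card=160; try (E,hash)→400, (C,hash)→480, (E,merge)→560, (C,nl_idx)→760, (E,nl)→960, (C,merge)→960 …(+1); best=400 via (E,hash)
  {BCD}: card=3000; try (B,hash)→2500, (D,merge)→3440, (D,hash)→5600, (B,nl_idx)→11300, (D,nl)→12160, (B,merge)→18920 …(+1); best=2500 via (B,hash)
  {ABEF}: card=3200; try (B,hash)→2600, (B,nl_idx)→8800, (B,merge)→10520, (A,hash)→11600, (B,nl)→17600, (A,nl_idx)→46600 …(+2); best=2600 via (B,hash)
  {BCEF}: card=16000; try (F,merge)→6840, (F,hash)→9560, (C,hash)→11600, (C,nl_idx)→59400, (F,nl)→80400, (C,merge)→115520 …(+1); best=6840 via (F,merge)
  {BCDE}: card=12000; try (D,merge)→4840, (E,hash)→5700, (D,hash)→5960, (E,merge)→41620, (D,nl)→48400, (E,nl)→62500; best=4840 via (D,merge)
  {ABCEF}: card=6400; try (C,hash)→6000, (A,hash)→23040, (C,nl_idx)→25000, (C,merge)→44320, (C,nl)→66600, (A,nl_idx)→93240 …(+2); best=6000 via (C,hash)
  {BCDEF}: card=1200000; try (F,hash)→25840, (D,hash)→28240, (F,merge)→189840, (D,merge)→249840, (D,nl)→4806840, (F,nl)→6004840; best=25840 via (F,hash)
  {ABCDEF}: card=480000; try (D,hash)→17800, (D,merge)→98600, (A,hash)→1226040, (D,nl)→1926000, (A,nl_idx)→6505840, (A,nl)→24025840 …(+1); best=17800 via (D,hash)

17800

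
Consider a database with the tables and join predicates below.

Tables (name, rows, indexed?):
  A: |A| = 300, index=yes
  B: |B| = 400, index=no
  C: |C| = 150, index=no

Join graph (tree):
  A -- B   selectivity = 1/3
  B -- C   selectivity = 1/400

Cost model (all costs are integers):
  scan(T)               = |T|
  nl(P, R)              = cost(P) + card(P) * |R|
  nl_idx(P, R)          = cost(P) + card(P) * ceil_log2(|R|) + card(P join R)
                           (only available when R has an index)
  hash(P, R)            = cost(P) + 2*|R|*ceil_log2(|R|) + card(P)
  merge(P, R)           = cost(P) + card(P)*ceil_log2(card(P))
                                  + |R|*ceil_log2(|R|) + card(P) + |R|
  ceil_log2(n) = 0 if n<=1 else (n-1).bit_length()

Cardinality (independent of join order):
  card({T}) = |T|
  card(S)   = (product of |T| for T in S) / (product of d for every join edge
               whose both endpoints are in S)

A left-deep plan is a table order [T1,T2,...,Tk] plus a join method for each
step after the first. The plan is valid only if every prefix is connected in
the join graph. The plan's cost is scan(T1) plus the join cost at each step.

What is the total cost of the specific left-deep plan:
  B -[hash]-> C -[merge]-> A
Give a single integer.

step 1: scan B: cost=400, card=400
step 2: join C via hash
    card(P join C) = 400*150/(400) = 150
    cost = 400 + 2*150*8 + 400 = 3200
step 3: join A via merge
    card(P join A) = 150*300/(3) = 15000
    cost = 3200 + 150*8 + 300*9 + 150 + 300 = 7550

7550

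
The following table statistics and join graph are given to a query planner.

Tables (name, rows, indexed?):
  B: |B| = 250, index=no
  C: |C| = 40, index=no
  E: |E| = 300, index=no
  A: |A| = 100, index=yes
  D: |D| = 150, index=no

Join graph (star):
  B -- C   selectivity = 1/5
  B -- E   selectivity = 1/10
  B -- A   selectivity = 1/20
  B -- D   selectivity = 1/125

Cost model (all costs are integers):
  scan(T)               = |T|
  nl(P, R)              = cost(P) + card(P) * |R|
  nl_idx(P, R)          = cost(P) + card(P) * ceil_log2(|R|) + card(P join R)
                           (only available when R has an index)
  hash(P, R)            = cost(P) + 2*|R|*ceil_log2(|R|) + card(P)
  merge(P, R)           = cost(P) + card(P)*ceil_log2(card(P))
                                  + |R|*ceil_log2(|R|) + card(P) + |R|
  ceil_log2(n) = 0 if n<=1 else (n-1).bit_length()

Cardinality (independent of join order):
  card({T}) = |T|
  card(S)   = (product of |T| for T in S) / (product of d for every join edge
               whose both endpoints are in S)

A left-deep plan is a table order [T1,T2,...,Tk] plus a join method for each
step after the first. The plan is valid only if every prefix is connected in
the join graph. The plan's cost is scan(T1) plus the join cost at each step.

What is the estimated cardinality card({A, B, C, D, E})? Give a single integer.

Tables in S: A(100), B(250), C(40), D(150), E(300)
Edges inside S: B-C(d=5), B-E(d=10), B-A(d=20), B-D(d=125)
numerator = 100 * 250 * 40 * 150 * 300 = 45000000000
denominator = 5 * 10 * 20 * 125 = 125000
card(S) = 45000000000 / 125000 = 360000

360000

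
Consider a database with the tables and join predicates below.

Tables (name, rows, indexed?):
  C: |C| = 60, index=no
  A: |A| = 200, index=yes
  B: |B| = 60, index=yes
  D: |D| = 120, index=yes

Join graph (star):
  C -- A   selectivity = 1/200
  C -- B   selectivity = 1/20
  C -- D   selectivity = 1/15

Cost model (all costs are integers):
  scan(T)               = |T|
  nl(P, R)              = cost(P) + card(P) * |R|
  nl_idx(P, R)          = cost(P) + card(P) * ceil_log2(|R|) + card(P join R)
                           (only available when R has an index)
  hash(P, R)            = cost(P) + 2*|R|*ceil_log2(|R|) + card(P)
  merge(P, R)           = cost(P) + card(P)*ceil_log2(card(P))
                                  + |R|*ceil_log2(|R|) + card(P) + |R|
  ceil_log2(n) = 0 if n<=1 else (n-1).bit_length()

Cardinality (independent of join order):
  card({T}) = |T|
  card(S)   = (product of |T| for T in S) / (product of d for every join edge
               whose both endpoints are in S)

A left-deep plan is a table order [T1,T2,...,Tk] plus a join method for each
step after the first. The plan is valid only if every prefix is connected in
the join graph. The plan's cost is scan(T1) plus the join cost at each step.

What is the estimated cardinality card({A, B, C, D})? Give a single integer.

Tables in S: A(200), B(60), C(60), D(120)
Edges inside S: C-A(d=200), C-B(d=20), C-D(d=15)
numerator = 200 * 60 * 60 * 120 = 86400000
denominator = 200 * 20 * 15 = 60000
card(S) = 86400000 / 60000 = 1440

1440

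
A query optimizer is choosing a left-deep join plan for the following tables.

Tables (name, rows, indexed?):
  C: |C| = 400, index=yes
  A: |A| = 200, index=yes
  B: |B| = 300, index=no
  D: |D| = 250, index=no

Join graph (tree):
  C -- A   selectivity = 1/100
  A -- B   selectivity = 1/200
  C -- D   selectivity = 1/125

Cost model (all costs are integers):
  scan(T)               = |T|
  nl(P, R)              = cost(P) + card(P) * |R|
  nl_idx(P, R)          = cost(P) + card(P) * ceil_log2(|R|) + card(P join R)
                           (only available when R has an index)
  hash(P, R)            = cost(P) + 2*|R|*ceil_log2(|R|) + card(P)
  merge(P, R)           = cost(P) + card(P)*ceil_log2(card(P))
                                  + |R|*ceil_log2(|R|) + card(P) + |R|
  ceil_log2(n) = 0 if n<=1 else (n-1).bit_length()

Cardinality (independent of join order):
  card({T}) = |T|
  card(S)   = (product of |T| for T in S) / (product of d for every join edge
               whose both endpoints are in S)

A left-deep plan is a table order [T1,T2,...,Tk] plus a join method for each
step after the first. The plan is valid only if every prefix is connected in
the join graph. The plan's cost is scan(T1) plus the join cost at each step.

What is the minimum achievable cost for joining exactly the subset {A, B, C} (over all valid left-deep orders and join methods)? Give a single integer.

Selinger DP over subsets of {A,B,C}:
  {C}: scan cost=400, card=400
  {A}: scan cost=200, card=200
  {B}: scan cost=300, card=300
  {AC}: card=800; try (C,nl_idx)→2800, (A,hash)→4000, (A,nl_idx)→4400, (C,merge)→6000, (A,merge)→6200, (C,hash)→7600 …(+2); best=2800 via (C,nl_idx)
  {AB}: card=300; try (A,nl_idx)→3000, (A,hash)→3800, (B,merge)→5000, (A,merge)→5100, (B,hash)→5800, (B,nl)→60200 …(+1); best=3000 via (A,nl_idx)
  {ABC}: card=1200; try (C,nl_idx)→6900, (B,hash)→9000, (C,merge)→10000, (C,hash)→10500, (B,merge)→14600, (C,nl)→123000 …(+1); best=6900 via (C,nl_idx)

6900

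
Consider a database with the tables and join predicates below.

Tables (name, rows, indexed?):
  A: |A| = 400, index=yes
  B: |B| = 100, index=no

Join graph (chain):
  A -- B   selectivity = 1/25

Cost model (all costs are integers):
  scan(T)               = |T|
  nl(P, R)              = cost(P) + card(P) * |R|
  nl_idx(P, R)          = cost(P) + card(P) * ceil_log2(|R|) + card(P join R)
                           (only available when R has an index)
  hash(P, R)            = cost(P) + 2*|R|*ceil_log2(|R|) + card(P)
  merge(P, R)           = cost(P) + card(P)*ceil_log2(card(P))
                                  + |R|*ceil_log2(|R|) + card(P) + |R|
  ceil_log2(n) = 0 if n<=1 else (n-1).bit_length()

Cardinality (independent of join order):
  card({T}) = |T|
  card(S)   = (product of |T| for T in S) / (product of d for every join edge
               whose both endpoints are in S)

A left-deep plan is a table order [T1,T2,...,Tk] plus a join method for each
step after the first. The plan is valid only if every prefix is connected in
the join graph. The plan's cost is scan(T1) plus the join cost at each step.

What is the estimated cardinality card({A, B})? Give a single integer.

Tables in S: A(400), B(100)
Edges inside S: A-B(d=25)
numerator = 400 * 100 = 40000
denominator = 25 = 25
card(S) = 40000 / 25 = 1600

1600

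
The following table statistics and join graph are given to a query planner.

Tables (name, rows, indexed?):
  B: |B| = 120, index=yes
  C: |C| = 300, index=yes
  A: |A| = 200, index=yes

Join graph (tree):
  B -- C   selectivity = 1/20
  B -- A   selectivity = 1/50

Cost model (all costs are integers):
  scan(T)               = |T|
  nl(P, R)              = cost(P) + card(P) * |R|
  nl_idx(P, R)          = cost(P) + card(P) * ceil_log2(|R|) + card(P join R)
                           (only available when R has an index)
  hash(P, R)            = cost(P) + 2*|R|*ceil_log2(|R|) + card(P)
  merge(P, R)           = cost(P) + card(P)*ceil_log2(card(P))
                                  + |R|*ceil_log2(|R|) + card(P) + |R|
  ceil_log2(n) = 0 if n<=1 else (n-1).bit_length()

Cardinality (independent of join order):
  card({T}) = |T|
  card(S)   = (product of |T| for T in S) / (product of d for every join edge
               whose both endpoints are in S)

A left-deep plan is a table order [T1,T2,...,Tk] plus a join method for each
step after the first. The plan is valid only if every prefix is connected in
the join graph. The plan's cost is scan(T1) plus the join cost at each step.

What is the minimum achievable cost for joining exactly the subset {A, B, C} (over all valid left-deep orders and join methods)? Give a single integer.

Selinger DP over subsets of {A,B,C}:
  {B}: scan cost=120, card=120
  {C}: scan cost=300, card=300
  {A}: scan cost=200, card=200
  {BC}: card=1800; try (B,hash)→2280, (C,nl_idx)→3000, (C,merge)→4080, (B,nl_idx)→4200, (B,merge)→4260, (C,hash)→5640 …(+2); best=2280 via (B,hash)
  {AB}: card=480; try (A,nl_idx)→1560, (B,hash)→2080, (B,nl_idx)→2080, (A,merge)→2880, (B,merge)→2960, (A,hash)→3440 …(+2); best=1560 via (A,nl_idx)
  {ABC}: card=7200; try (A,hash)→7280, (C,hash)→7440, (C,merge)→9360, (C,nl_idx)→13080, (A,nl_idx)→23880, (A,merge)→25680 …(+2); best=7280 via (A,hash)

7280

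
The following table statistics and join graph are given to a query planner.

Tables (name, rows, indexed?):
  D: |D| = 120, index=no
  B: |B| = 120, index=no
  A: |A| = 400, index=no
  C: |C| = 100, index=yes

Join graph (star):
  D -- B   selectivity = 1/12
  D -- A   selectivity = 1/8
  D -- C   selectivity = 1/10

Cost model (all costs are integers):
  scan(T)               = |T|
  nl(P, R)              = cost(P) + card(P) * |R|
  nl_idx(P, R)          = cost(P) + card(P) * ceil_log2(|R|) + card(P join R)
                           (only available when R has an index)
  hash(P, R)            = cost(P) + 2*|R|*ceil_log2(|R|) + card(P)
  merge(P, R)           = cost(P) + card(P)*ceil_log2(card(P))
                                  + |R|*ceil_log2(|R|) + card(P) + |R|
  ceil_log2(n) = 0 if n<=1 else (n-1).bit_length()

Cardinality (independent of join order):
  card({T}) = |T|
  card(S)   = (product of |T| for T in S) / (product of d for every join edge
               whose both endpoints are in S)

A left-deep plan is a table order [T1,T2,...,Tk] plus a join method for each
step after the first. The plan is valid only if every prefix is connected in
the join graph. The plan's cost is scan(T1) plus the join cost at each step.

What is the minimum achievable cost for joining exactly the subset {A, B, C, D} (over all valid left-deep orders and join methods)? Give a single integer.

Selinger DP over subsets of {A,B,C,D}:
  {D}: scan cost=120, card=120
  {B}: scan cost=120, card=120
  {A}: scan cost=400, card=400
  {C}: scan cost=100, card=100
  {BD}: card=1200; try (D,hash)→1920, (B,hash)→1920, (D,merge)→2040, (B,merge)→2040, (D,nl)→14520, (B,nl)→14520; best=1920 via (D,hash)
  {AD}: card=6000; try (D,hash)→2480, (A,merge)→5080, (D,merge)→5360, (A,hash)→7440, (A,nl)→48120, (D,nl)→48400; best=2480 via (D,hash)
  {CD}: card=1200; try (C,hash)→1640, (D,merge)→1860, (D,hash)→1880, (C,merge)→1880, (C,nl_idx)→2160, (D,nl)→12100 …(+1); best=1640 via (C,hash)
  {ABD}: card=60000; try (B,hash)→10160, (A,hash)→10320, (A,merge)→20320, (B,merge)→87440, (A,nl)→481920, (B,nl)→722480; best=10160 via (B,hash)
  {BCD}: card=12000; try (C,hash)→4520, (B,hash)→4520, (B,merge)→17000, (C,merge)→17120, (C,nl_idx)→22320, (C,nl)→121920 …(+1); best=4520 via (C,hash)
  {ACD}: card=60000; try (C,hash)→9880, (A,hash)→10040, (A,merge)→20040, (C,merge)→87280, (C,nl_idx)→104480, (A,nl)→481640 …(+1); best=9880 via (C,hash)
  {ABCD}: card=600000; try (A,hash)→23720, (C,hash)→71560, (B,hash)→71560, (A,merge)→188520, (C,nl_idx)→1030160, (B,merge)→1030840 …(+4); best=23720 via (A,hash)

23720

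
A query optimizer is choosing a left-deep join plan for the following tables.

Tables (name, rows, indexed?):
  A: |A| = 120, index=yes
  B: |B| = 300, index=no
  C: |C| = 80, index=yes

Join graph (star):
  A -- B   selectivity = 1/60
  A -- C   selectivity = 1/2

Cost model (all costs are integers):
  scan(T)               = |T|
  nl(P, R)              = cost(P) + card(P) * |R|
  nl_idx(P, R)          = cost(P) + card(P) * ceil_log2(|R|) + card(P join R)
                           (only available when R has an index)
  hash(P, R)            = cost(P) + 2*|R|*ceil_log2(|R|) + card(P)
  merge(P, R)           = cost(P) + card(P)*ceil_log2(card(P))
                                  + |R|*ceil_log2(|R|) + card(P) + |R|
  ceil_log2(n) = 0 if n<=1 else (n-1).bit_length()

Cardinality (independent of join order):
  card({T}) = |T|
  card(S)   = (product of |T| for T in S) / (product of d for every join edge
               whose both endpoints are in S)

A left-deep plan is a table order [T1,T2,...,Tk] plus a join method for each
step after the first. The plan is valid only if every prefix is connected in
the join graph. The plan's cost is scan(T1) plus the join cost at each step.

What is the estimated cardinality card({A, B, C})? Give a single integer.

24000

Tables in S: A(120), B(300), C(80)
Edges inside S: A-B(d=60), A-C(d=2)
numerator = 120 * 300 * 80 = 2880000
denominator = 60 * 2 = 120
card(S) = 2880000 / 120 = 24000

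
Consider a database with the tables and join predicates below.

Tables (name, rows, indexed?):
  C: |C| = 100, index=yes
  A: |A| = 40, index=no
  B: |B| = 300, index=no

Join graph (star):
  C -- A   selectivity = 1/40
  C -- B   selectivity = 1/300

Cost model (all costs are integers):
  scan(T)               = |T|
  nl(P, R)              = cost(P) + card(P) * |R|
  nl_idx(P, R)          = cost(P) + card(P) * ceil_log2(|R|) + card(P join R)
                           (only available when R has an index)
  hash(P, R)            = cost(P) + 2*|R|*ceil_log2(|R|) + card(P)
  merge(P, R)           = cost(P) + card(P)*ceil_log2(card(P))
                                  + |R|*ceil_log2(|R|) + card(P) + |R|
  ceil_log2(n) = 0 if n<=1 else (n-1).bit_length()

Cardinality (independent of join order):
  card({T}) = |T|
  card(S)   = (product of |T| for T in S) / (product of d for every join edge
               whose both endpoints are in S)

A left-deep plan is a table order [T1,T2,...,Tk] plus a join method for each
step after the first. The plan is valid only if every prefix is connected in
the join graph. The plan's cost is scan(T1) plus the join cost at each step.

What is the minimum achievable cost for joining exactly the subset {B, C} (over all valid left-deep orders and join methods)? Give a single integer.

2000

Selinger DP over subsets of {B,C}:
  {C}: scan cost=100, card=100
  {B}: scan cost=300, card=300
  {BC}: card=100; try (C,hash)→2000, (C,nl_idx)→2500, (B,merge)→3900, (C,merge)→4100, (B,hash)→5600, (B,nl)→30100 …(+1); best=2000 via (C,hash)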